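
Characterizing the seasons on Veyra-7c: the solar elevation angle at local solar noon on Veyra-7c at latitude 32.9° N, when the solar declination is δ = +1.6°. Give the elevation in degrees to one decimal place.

58.7°

At local noon the hour angle is zero, so the zenith angle equals |φ − δ| = |+32.9° − (+1.600°)| = 31.300°.
Elevation = 90° − 31.300° = 58.7°.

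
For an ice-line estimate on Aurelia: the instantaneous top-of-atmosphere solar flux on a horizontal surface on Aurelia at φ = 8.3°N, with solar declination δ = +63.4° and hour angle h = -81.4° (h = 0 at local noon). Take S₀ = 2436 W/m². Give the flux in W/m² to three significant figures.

cos θ_z = sin φ sin δ + cos φ cos δ cos h = 0.129077 + 0.066254 = 0.195331.
Flux = S₀ · cos θ_z = 2436 × 0.195331 = 475.8 W/m².

476 W/m²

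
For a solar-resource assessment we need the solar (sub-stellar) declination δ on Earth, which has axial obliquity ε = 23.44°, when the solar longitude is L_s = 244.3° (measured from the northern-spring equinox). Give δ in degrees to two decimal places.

δ = -21.00°

sin δ = sin ε · sin L_s = sin 23.44° × sin 244.3° = -0.358438.
δ = arcsin(-0.358438) = -21.00°.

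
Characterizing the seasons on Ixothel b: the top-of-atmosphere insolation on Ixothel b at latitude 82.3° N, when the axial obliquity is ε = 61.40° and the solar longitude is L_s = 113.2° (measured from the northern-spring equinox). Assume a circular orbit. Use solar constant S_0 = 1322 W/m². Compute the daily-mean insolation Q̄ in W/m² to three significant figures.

Solar declination: sin δ = sin ε · sin L_s = sin 61.40° × sin 113.2° = 0.80699, so δ = +53.802°.
cos h₀ = −tan(+82.3°) tan(+53.802°) = -10.1065 ≤ −1 ⇒ polar day, h₀ = π.
Bracket: h₀ sin ϕ sin δ + cos ϕ cos δ sin h₀ = 3.1416×0.99098×0.80699 + 0.13399×0.59057×0.00000 = 2.512372 + 0.000000 = 2.512372.
Q̄ = (S_0/π) × [bracket] = (1322/π) × 2.512372 = 1057 W/m².

Q̄ ≈ 1.06e+03 W/m²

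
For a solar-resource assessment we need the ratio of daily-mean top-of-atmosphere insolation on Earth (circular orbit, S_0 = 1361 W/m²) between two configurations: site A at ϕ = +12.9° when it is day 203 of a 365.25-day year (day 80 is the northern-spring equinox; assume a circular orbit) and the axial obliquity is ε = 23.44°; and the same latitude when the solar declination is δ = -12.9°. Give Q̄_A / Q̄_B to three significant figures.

Q̄_A / Q̄_B ≈ 1.19

— Configuration A (ϕ=+12.9°):
Solar longitude: L_s = 360° × (203 − 80)/365.25 = 121.232°.
sin δ = sin 23.44° × sin 121.232° = 0.34014, so δ = +19.885°.
cos h₀ = −tan(+12.9°) tan(+19.885°) = -0.0828, h₀ = 1.6537 rad.
Bracket: h₀ sin ϕ sin δ + cos ϕ cos δ sin h₀ = 1.6537×0.22325×0.34014 + 0.97476×0.94038×0.99656 = 0.125576 + 0.913492 = 1.039068.
Q̄ = (S_0/π) × [bracket] = (1361/π) × 1.039068 = 450.14 W/m².
— Configuration B (ϕ=+12.9°):
cos h₀ = −tan(+12.9°) tan(-12.900°) = 0.0525, h₀ = 1.5183 rad.
Bracket: h₀ sin ϕ sin δ + cos ϕ cos δ sin h₀ = 1.5183×0.22325×-0.22325 + 0.97476×0.97476×0.99862 = -0.075673 + 0.948846 = 0.873173.
Q̄ = (S_0/π) × [bracket] = (1361/π) × 0.873173 = 378.28 W/m².
Ratio Q̄_A / Q̄_B = 450.14 / 378.28 = 1.190.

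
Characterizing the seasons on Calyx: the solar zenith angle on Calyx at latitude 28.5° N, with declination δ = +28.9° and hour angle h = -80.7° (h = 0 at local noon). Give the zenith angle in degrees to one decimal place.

θ_z = 69.2°

cos θ_z = sin φ sin δ + cos φ cos δ cos h = 0.230602 + 0.124334 = 0.354936.
θ_z = arccos(0.354936) = 69.2°.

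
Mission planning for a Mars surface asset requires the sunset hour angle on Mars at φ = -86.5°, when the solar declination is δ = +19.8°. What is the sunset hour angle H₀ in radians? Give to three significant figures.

cos H₀ = −tan φ · tan δ = 5.8863 ≥ 1, so the Sun never rises (polar night) and H₀ = 0.

H₀ = 0.00 rad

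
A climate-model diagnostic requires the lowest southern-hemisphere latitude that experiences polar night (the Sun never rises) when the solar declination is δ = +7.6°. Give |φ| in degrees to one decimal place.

|φ| = 82.4°

Polar night requires cos H₀ = −tan φ tan δ ≥ 1, i.e. tan φ tan δ ≤ −1.
The boundary is |tan φ| · |tan δ| = 1, so |φ| = 90° − |δ| = 90° − 7.6° = 82.4° in the southern hemisphere.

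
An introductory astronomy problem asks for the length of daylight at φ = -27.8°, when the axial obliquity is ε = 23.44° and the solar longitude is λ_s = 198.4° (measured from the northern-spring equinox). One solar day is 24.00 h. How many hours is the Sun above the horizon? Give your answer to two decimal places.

Solar declination: sin δ = sin ε · sin λ_s = sin 23.44° × sin 198.4° = -0.12556, so δ = -7.213°.
cos H₀ = −tan φ · tan δ = −tan(-27.8°) × tan(-7.213°) = -0.0667, so H₀ = 1.6376 rad = 93.83°.
Daylight = 2H₀/(2π) × 24.00 h = (1.6376/π) × 24.00 = 12.51 h.

12.51 h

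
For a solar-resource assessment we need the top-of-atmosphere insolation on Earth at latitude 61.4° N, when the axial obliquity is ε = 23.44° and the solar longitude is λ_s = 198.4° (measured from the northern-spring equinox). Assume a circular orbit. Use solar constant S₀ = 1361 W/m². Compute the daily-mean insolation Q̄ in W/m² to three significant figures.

Q̄ ≈ 136 W/m²

Solar declination: sin δ = sin ε · sin λ_s = sin 23.44° × sin 198.4° = -0.12556, so δ = -7.213°.
cos H₀ = −tan(+61.4°) tan(-7.213°) = 0.2321, H₀ = 1.3365 rad.
Bracket: H₀ sin φ sin δ + cos φ cos δ sin H₀ = 1.3365×0.87798×-0.12556 + 0.47869×0.99209×0.97268 = -0.147335 + 0.461929 = 0.314594.
Q̄ = (S₀/π) × [bracket] = (1361/π) × 0.314594 = 136.3 W/m².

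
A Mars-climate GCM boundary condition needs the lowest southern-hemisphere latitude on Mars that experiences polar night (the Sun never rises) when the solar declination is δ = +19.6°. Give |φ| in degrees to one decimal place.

|φ| = 70.4°

Polar night requires cos H₀ = −tan φ tan δ ≥ 1, i.e. tan φ tan δ ≤ −1.
The boundary is |tan φ| · |tan δ| = 1, so |φ| = 90° − |δ| = 90° − 19.6° = 70.4° in the southern hemisphere.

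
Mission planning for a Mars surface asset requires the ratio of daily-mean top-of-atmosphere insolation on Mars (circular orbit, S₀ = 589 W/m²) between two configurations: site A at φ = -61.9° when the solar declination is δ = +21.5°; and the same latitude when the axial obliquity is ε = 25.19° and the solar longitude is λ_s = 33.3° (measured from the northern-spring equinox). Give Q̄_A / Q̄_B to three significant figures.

Q̄_A / Q̄_B ≈ 0.310

— Configuration A (φ=-61.9°):
cos H₀ = −tan(-61.9°) tan(+21.500°) = 0.7377, H₀ = 0.7411 rad.
Bracket: H₀ sin φ sin δ + cos φ cos δ sin H₀ = 0.7411×-0.88213×0.36650 + 0.47101×0.93042×0.67510 = -0.239598 + 0.295854 = 0.056256.
Q̄ = (S₀/π) × [bracket] = (589/π) × 0.056256 = 10.547 W/m².
— Configuration B (φ=-61.9°):
Solar declination: sin δ = sin ε · sin λ_s = sin 25.19° × sin 33.3° = 0.23368, so δ = +13.514°.
cos H₀ = −tan(-61.9°) tan(+13.514°) = 0.4501, H₀ = 1.1039 rad.
Bracket: H₀ sin φ sin δ + cos φ cos δ sin H₀ = 1.1039×-0.88213×0.23368 + 0.47101×0.97231×0.89298 = -0.227554 + 0.408956 = 0.181402.
Q̄ = (S₀/π) × [bracket] = (589/π) × 0.181402 = 34.010 W/m².
Ratio Q̄_A / Q̄_B = 10.547 / 34.010 = 0.3101.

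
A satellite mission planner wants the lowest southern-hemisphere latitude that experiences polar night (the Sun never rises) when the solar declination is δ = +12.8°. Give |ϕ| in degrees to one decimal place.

|ϕ| = 77.2°

Polar night requires cos h₀ = −tan ϕ tan δ ≥ 1, i.e. tan ϕ tan δ ≤ −1.
The boundary is |tan ϕ| · |tan δ| = 1, so |ϕ| = 90° − |δ| = 90° − 12.8° = 77.2° in the southern hemisphere.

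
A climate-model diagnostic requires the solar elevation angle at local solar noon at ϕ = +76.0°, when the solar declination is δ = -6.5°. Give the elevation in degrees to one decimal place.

7.5°

At local noon the hour angle is zero, so the zenith angle equals |ϕ − δ| = |+76.0° − (-6.500°)| = 82.500°.
Elevation = 90° − 82.500° = 7.5°.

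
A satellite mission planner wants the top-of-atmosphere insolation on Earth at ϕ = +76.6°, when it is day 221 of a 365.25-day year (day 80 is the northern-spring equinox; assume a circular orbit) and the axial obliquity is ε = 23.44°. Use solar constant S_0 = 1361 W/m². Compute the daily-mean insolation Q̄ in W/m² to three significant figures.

Solar longitude: L_s = 360° × (221 − 80)/365.25 = 138.973°.
sin δ = sin 23.44° × sin 138.973° = 0.26111, so δ = +15.136°.
cos h₀ = −tan(+76.6°) tan(+15.136°) = -1.1354 ≤ −1 ⇒ polar day, h₀ = π.
Bracket: h₀ sin ϕ sin δ + cos ϕ cos δ sin h₀ = 3.1416×0.97278×0.26111 + 0.23175×0.96531×0.00000 = 0.797975 + 0.000000 = 0.797975.
Q̄ = (S_0/π) × [bracket] = (1361/π) × 0.797975 = 345.7 W/m².

Q̄ ≈ 346 W/m²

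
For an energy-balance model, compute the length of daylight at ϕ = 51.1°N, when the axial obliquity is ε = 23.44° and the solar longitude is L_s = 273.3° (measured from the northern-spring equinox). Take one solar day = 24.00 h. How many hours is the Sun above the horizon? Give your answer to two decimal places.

7.68 h

Solar declination: sin δ = sin ε · sin L_s = sin 23.44° × sin 273.3° = -0.39713, so δ = -23.399°.
cos h₀ = −tan ϕ · tan δ = −tan(+51.1°) × tan(-23.399°) = 0.5363, so h₀ = 1.0048 rad = 57.57°.
Daylight = 2h₀/(2π) × 24.00 h = (1.0048/π) × 24.00 = 7.68 h.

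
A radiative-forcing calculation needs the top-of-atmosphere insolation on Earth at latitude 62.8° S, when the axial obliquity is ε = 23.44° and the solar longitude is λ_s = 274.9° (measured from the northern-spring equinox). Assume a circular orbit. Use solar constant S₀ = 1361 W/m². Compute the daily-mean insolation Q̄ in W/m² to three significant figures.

Solar declination: sin δ = sin ε · sin λ_s = sin 23.44° × sin 274.9° = -0.39633, so δ = -23.349°.
cos H₀ = −tan(-62.8°) tan(-23.349°) = -0.8400, H₀ = 2.5680 rad.
Bracket: H₀ sin φ sin δ + cos φ cos δ sin H₀ = 2.5680×-0.88942×-0.39633 + 0.45710×0.91811×0.54263 = 0.905230 + 0.227724 = 1.132954.
Q̄ = (S₀/π) × [bracket] = (1361/π) × 1.132954 = 490.8 W/m².

Q̄ ≈ 491 W/m²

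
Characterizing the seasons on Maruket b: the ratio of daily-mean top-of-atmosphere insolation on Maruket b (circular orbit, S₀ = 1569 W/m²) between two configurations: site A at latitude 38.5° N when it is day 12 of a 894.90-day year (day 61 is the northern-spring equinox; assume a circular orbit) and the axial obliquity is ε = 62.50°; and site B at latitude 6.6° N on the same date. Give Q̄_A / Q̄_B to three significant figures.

Q̄_A / Q̄_B ≈ 0.534

— Configuration A (φ=+38.5°):
Solar longitude: λ_s = 360° × (12 − 61)/894.90 = -19.712°, i.e. -19.712° + 360° = 340.288°.
sin δ = sin 62.50° × sin 340.288° = -0.29918, so δ = -17.408°.
cos H₀ = −tan(+38.5°) tan(-17.408°) = 0.2494, H₀ = 1.3187 rad.
Bracket: H₀ sin φ sin δ + cos φ cos δ sin H₀ = 1.3187×0.62251×-0.29918 + 0.78261×0.95420×0.96840 = -0.245598 + 0.723169 = 0.477571.
Q̄ = (S₀/π) × [bracket] = (1569/π) × 0.477571 = 238.51 W/m².
— Configuration B (φ=+6.6°):
cos H₀ = −tan(+6.6°) tan(-17.408°) = 0.0363, H₀ = 1.5345 rad.
Bracket: H₀ sin φ sin δ + cos φ cos δ sin H₀ = 1.5345×0.11494×-0.29918 + 0.99337×0.95420×0.99934 = -0.052768 + 0.947248 = 0.894480.
Q̄ = (S₀/π) × [bracket] = (1569/π) × 0.894480 = 446.73 W/m².
Ratio Q̄_A / Q̄_B = 238.51 / 446.73 = 0.5339.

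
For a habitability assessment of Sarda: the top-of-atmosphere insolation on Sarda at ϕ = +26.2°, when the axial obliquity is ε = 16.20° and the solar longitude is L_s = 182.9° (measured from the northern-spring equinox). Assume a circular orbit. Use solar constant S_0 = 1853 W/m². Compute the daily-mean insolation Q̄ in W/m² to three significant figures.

Q̄ ≈ 523 W/m²

Solar declination: sin δ = sin ε · sin L_s = sin 16.20° × sin 182.9° = -0.01411, so δ = -0.809°.
cos h₀ = −tan(+26.2°) tan(-0.809°) = 0.0069, h₀ = 1.5639 rad.
Bracket: h₀ sin ϕ sin δ + cos ϕ cos δ sin h₀ = 1.5639×0.44151×-0.01411 + 0.89726×0.99990×0.99998 = -0.009743 + 0.897152 = 0.887409.
Q̄ = (S_0/π) × [bracket] = (1853/π) × 0.887409 = 523.4 W/m².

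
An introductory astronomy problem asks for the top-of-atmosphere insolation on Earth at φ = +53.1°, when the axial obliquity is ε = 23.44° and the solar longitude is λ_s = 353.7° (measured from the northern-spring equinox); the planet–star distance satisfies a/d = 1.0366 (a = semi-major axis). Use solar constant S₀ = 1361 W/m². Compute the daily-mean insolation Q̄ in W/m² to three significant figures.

Q̄ ≈ 254 W/m²

Solar declination: sin δ = sin ε · sin λ_s = sin 23.44° × sin 353.7° = -0.04365, so δ = -2.502°.
cos H₀ = −tan(+53.1°) tan(-2.502°) = 0.0582, H₀ = 1.5126 rad.
Bracket: H₀ sin φ sin δ + cos φ cos δ sin H₀ = 1.5126×0.79968×-0.04365 + 0.60042×0.99905×0.99831 = -0.052799 + 0.598836 = 0.546037.
Inverse-square distance factor (a/d)² = 1.0366² = 1.074540.
Q̄ = (S₀/π) × 1.074540 × [bracket] = (1361/π) × 1.074540 × 0.546037 = 254.2 W/m².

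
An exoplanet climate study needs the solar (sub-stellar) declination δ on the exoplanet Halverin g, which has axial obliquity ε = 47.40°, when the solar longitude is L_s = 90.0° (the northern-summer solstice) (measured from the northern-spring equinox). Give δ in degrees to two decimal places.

sin δ = sin ε · sin L_s = sin 47.40° × sin 90.0° = 0.736097.
δ = arcsin(0.736097) = +47.40°.

δ = +47.40°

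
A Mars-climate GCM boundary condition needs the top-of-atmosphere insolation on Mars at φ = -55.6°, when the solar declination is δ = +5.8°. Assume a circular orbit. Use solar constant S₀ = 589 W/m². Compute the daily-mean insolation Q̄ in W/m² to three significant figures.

Q̄ ≈ 82.0 W/m²

cos H₀ = −tan(-55.6°) tan(+5.800°) = 0.1483, H₀ = 1.4219 rad.
Bracket: H₀ sin φ sin δ + cos φ cos δ sin H₀ = 1.4219×-0.82511×0.10106 + 0.56497×0.99488×0.98894 = -0.118566 + 0.555861 = 0.437295.
Q̄ = (S₀/π) × [bracket] = (589/π) × 0.437295 = 81.99 W/m².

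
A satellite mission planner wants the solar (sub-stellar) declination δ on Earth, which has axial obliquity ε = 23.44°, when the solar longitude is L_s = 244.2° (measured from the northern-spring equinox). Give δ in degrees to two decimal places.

δ = -20.99°

sin δ = sin ε · sin L_s = sin 23.44° × sin 244.2° = -0.358136.
δ = arcsin(-0.358136) = -20.99°.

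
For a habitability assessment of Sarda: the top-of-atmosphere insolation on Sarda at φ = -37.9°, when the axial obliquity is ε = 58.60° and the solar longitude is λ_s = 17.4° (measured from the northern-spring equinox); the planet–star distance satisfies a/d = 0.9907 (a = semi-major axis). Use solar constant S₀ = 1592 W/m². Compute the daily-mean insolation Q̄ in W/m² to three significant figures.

Q̄ ≈ 265 W/m²

Solar declination: sin δ = sin ε · sin λ_s = sin 58.60° × sin 17.4° = 0.25525, so δ = +14.788°.
cos H₀ = −tan(-37.9°) tan(+14.788°) = 0.2055, H₀ = 1.3638 rad.
Bracket: H₀ sin φ sin δ + cos φ cos δ sin H₀ = 1.3638×-0.61429×0.25525 + 0.78908×0.96688×0.97865 = -0.213840 + 0.746657 = 0.532817.
Inverse-square distance factor (a/d)² = 0.9907² = 0.981486.
Q̄ = (S₀/π) × 0.981486 × [bracket] = (1592/π) × 0.981486 × 0.532817 = 265.0 W/m².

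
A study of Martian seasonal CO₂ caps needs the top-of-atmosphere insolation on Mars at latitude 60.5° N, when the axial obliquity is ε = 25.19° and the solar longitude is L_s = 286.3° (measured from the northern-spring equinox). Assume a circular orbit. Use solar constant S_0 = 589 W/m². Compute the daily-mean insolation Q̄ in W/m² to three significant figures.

Q̄ ≈ 7.67 W/m²

Solar declination: sin δ = sin ε · sin L_s = sin 25.19° × sin 286.3° = -0.40851, so δ = -24.111°.
cos h₀ = −tan(+60.5°) tan(-24.111°) = 0.7911, h₀ = 0.6582 rad.
Bracket: h₀ sin ϕ sin δ + cos ϕ cos δ sin h₀ = 0.6582×0.87036×-0.40851 + 0.49242×0.91275×0.61173 = -0.234024 + 0.274946 = 0.040922.
Q̄ = (S_0/π) × [bracket] = (589/π) × 0.040922 = 7.672 W/m².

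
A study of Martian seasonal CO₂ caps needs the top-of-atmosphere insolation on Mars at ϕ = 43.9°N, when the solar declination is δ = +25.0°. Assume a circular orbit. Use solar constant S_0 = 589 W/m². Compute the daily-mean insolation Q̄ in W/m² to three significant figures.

Q̄ ≈ 221 W/m²

cos h₀ = −tan(+43.9°) tan(+25.000°) = -0.4487, h₀ = 2.0361 rad.
Bracket: h₀ sin ϕ sin δ + cos ϕ cos δ sin h₀ = 2.0361×0.69340×0.42262 + 0.72055×0.90631×0.89366 = 0.596668 + 0.583597 = 1.180265.
Q̄ = (S_0/π) × [bracket] = (589/π) × 1.180265 = 221.3 W/m².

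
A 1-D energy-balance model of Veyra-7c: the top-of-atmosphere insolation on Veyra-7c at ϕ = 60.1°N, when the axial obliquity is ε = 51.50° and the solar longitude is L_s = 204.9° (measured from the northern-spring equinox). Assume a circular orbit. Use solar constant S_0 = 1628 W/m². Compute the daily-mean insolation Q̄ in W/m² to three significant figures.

Q̄ ≈ 57.9 W/m²

Solar declination: sin δ = sin ε · sin L_s = sin 51.50° × sin 204.9° = -0.32951, so δ = -19.239°.
cos h₀ = −tan(+60.1°) tan(-19.239°) = 0.6069, h₀ = 0.9186 rad.
Bracket: h₀ sin ϕ sin δ + cos ϕ cos δ sin h₀ = 0.9186×0.86690×-0.32951 + 0.49849×0.94415×0.79476 = -0.262400 + 0.374053 = 0.111653.
Q̄ = (S_0/π) × [bracket] = (1628/π) × 0.111653 = 57.86 W/m².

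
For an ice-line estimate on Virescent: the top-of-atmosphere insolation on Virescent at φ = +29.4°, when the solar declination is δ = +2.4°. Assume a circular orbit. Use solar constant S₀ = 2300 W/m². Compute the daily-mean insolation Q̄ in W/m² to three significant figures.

Q̄ ≈ 661 W/m²

cos H₀ = −tan(+29.4°) tan(+2.400°) = -0.0236, H₀ = 1.5944 rad.
Bracket: H₀ sin φ sin δ + cos φ cos δ sin H₀ = 1.5944×0.49090×0.04188 + 0.87121×0.99912×0.99972 = 0.032779 + 0.870200 = 0.902979.
Q̄ = (S₀/π) × [bracket] = (2300/π) × 0.902979 = 661.1 W/m².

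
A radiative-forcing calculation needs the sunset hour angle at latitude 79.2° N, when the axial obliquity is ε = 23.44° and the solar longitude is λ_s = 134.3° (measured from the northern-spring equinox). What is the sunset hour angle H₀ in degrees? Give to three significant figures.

H₀ = 180°

Solar declination: sin δ = sin ε · sin λ_s = sin 23.44° × sin 134.3° = 0.28469, so δ = +16.541°.
Sunrise equation: cos H₀ = −tan φ · tan δ = -1.5568 ≤ −1, so the Sun never sets (polar day) and H₀ = π.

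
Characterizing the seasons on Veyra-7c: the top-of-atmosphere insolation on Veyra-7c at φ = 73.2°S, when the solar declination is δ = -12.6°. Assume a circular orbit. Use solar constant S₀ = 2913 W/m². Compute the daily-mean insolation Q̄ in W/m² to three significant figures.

cos H₀ = −tan(-73.2°) tan(-12.600°) = -0.7404, H₀ = 2.4044 rad.
Bracket: H₀ sin φ sin δ + cos φ cos δ sin H₀ = 2.4044×-0.95732×-0.21814 + 0.28903×0.97592×0.67222 = 0.502110 + 0.189613 = 0.691723.
Q̄ = (S₀/π) × [bracket] = (2913/π) × 0.691723 = 641.4 W/m².

Q̄ ≈ 641 W/m²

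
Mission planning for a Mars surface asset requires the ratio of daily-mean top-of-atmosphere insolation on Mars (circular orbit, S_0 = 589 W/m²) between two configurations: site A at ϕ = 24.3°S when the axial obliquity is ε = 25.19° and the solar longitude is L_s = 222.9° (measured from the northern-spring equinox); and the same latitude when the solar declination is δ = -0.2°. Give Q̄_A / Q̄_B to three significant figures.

Q̄_A / Q̄_B ≈ 1.17

— Configuration A (ϕ=-24.3°):
Solar declination: sin δ = sin ε · sin L_s = sin 25.19° × sin 222.9° = -0.28973, so δ = -16.842°.
cos h₀ = −tan(-24.3°) tan(-16.842°) = -0.1367, h₀ = 1.7079 rad.
Bracket: h₀ sin ϕ sin δ + cos ϕ cos δ sin h₀ = 1.7079×-0.41151×-0.28973 + 0.91140×0.95711×0.99062 = 0.203627 + 0.864128 = 1.067755.
Q̄ = (S_0/π) × [bracket] = (589/π) × 1.067755 = 200.19 W/m².
— Configuration B (ϕ=-24.3°):
cos h₀ = −tan(-24.3°) tan(-0.200°) = -0.0016, h₀ = 1.5724 rad.
Bracket: h₀ sin ϕ sin δ + cos ϕ cos δ sin h₀ = 1.5724×-0.41151×-0.00349 + 0.91140×0.99999×1.00000 = 0.002258 + 0.911391 = 0.913649.
Q̄ = (S_0/π) × [bracket] = (589/π) × 0.913649 = 171.30 W/m².
Ratio Q̄_A / Q̄_B = 200.19 / 171.30 = 1.169.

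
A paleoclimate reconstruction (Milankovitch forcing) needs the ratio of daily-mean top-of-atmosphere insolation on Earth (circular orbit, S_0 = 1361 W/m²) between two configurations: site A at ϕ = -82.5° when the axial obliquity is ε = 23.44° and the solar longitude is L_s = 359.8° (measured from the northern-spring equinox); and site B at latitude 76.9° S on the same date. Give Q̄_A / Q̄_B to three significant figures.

Q̄_A / Q̄_B ≈ 0.580

— Configuration A (ϕ=-82.5°):
Solar declination: sin δ = sin ε · sin L_s = sin 23.44° × sin 359.8° = -0.00139, so δ = -0.080°.
cos h₀ = −tan(-82.5°) tan(-0.080°) = -0.0105, h₀ = 1.5813 rad.
Bracket: h₀ sin ϕ sin δ + cos ϕ cos δ sin h₀ = 1.5813×-0.99144×-0.00139 + 0.13053×1.00000×0.99994 = 0.002179 + 0.130522 = 0.132701.
Q̄ = (S_0/π) × [bracket] = (1361/π) × 0.132701 = 57.489 W/m².
— Configuration B (ϕ=-76.9°):
cos h₀ = −tan(-76.9°) tan(-0.080°) = -0.0060, h₀ = 1.5768 rad.
Bracket: h₀ sin ϕ sin δ + cos ϕ cos δ sin h₀ = 1.5768×-0.97398×-0.00139 + 0.22665×1.00000×0.99998 = 0.002135 + 0.226645 = 0.228780.
Q̄ = (S_0/π) × [bracket] = (1361/π) × 0.228780 = 99.112 W/m².
Ratio Q̄_A / Q̄_B = 57.489 / 99.112 = 0.5800.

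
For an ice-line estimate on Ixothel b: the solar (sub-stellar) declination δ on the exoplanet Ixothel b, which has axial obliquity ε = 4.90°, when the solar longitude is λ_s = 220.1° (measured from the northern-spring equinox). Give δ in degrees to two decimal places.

sin δ = sin ε · sin λ_s = sin 4.90° × sin 220.1° = -0.055019.
δ = arcsin(-0.055019) = -3.15°.

δ = -3.15°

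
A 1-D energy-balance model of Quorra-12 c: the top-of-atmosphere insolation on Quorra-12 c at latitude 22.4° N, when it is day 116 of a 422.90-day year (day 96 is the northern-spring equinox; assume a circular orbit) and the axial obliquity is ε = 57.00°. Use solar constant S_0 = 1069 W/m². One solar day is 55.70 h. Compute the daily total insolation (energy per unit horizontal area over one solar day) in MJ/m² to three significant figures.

Solar longitude: L_s = 360° × (116 − 96)/422.90 = 17.025°.
sin δ = sin 57.00° × sin 17.025° = 0.24556, so δ = +14.215°.
cos h₀ = −tan(+22.4°) tan(+14.215°) = -0.1044, h₀ = 1.6754 rad.
Bracket: h₀ sin ϕ sin δ + cos ϕ cos δ sin h₀ = 1.6754×0.38107×0.24556 + 0.92455×0.96938×0.99453 = 0.156776 + 0.891338 = 1.048114.
Q̄ = (S_0/π) × [bracket] = (1069/π) × 1.048114 = 356.65 W/m².
Daily total = Q̄ × 55.70 h × 3600 s/h = 356.65 × 55.70 × 3600 / 10⁶ = 71.52 MJ/m².

71.5 MJ/m²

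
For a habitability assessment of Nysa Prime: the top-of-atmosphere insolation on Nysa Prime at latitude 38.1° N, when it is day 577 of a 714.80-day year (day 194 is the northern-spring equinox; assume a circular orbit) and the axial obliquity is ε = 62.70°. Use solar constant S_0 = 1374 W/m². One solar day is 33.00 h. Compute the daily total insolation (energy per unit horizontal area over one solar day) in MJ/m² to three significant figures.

30.6 MJ/m²

Solar longitude: L_s = 360° × (577 − 194)/714.80 = 192.893°.
sin δ = sin 62.70° × sin 192.893° = -0.19828, so δ = -11.436°.
cos h₀ = −tan(+38.1°) tan(-11.436°) = 0.1586, h₀ = 1.4115 rad.
Bracket: h₀ sin ϕ sin δ + cos ϕ cos δ sin h₀ = 1.4115×0.61704×-0.19828 + 0.78694×0.98015×0.98734 = -0.172692 + 0.761554 = 0.588862.
Q̄ = (S_0/π) × [bracket] = (1374/π) × 0.588862 = 257.54 W/m².
Daily total = Q̄ × 33.00 h × 3600 s/h = 257.54 × 33.00 × 3600 / 10⁶ = 30.60 MJ/m².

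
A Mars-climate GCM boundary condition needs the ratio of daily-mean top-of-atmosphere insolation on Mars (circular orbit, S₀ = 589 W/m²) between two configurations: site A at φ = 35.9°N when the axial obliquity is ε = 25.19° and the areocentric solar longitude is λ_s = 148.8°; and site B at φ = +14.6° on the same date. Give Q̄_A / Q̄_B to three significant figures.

Q̄_A / Q̄_B ≈ 0.972

— Configuration A (φ=+35.9°):
sin δ = sin 25.19° × sin 148.8° = 0.22048, so δ = +12.737°.
cos H₀ = −tan(+35.9°) tan(+12.737°) = -0.1636, H₀ = 1.7352 rad.
Bracket: H₀ sin φ sin δ + cos φ cos δ sin H₀ = 1.7352×0.58637×0.22048 + 0.81004×0.97539×0.98652 = 0.224332 + 0.779454 = 1.003786.
Q̄ = (S₀/π) × [bracket] = (589/π) × 1.003786 = 188.19 W/m².
— Configuration B (φ=+14.6°):
cos H₀ = −tan(+14.6°) tan(+12.737°) = -0.0589, H₀ = 1.6297 rad.
Bracket: H₀ sin φ sin δ + cos φ cos δ sin H₀ = 1.6297×0.25207×0.22048 + 0.96771×0.97539×0.99827 = 0.090573 + 0.942262 = 1.032835.
Q̄ = (S₀/π) × [bracket] = (589/π) × 1.032835 = 193.64 W/m².
Ratio Q̄_A / Q̄_B = 188.19 / 193.64 = 0.9719.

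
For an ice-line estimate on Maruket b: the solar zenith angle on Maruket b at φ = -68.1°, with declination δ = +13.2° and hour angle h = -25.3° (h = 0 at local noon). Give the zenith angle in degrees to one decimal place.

cos θ_z = sin φ sin δ + cos φ cos δ cos h = -0.211872 + 0.328302 = 0.116430.
θ_z = arccos(0.116430) = 83.3°.

θ_z = 83.3°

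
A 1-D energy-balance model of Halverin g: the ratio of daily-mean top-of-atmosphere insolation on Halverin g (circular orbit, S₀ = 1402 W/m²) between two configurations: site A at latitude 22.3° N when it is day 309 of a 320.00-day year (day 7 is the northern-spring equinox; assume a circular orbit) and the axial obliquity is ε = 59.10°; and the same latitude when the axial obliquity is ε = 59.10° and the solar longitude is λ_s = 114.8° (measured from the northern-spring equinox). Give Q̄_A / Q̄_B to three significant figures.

— Configuration A (φ=+22.3°):
Solar longitude: λ_s = 360° × (309 − 7)/320.00 = 339.750°.
sin δ = sin 59.10° × sin 339.750° = -0.29699, so δ = -17.277°.
cos H₀ = −tan(+22.3°) tan(-17.277°) = 0.1276, H₀ = 1.4429 rad.
Bracket: H₀ sin φ sin δ + cos φ cos δ sin H₀ = 1.4429×0.37946×-0.29699 + 0.92521×0.95488×0.99183 = -0.162609 + 0.876247 = 0.713638.
Q̄ = (S₀/π) × [bracket] = (1402/π) × 0.713638 = 318.48 W/m².
— Configuration B (φ=+22.3°):
Solar declination: sin δ = sin ε · sin λ_s = sin 59.10° × sin 114.8° = 0.77893, so δ = +51.163°.
cos H₀ = −tan(+22.3°) tan(+51.163°) = -0.5094, H₀ = 2.1053 rad.
Bracket: H₀ sin φ sin δ + cos φ cos δ sin H₀ = 2.1053×0.37946×0.77893 + 0.92521×0.62711×0.86052 = 0.622269 + 0.499281 = 1.121550.
Q̄ = (S₀/π) × [bracket] = (1402/π) × 1.121550 = 500.51 W/m².
Ratio Q̄_A / Q̄_B = 318.48 / 500.51 = 0.6363.

Q̄_A / Q̄_B ≈ 0.636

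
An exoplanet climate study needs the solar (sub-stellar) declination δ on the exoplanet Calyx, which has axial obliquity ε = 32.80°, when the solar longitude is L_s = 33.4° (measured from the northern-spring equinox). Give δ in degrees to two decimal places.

sin δ = sin ε · sin L_s = sin 32.80° × sin 33.4° = 0.298200.
δ = arcsin(0.298200) = +17.35°.

δ = +17.35°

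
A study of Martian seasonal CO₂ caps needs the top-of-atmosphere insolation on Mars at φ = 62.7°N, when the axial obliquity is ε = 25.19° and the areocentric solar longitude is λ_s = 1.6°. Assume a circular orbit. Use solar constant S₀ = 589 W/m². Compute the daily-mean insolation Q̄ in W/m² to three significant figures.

Q̄ ≈ 89.1 W/m²

sin δ = sin 25.19° × sin 1.6° = 0.01188, so δ = +0.681°.
cos H₀ = −tan(+62.7°) tan(+0.681°) = -0.0230, H₀ = 1.5938 rad.
Bracket: H₀ sin φ sin δ + cos φ cos δ sin H₀ = 1.5938×0.88862×0.01188 + 0.45865×0.99993×0.99973 = 0.016825 + 0.458494 = 0.475319.
Q̄ = (S₀/π) × [bracket] = (589/π) × 0.475319 = 89.11 W/m².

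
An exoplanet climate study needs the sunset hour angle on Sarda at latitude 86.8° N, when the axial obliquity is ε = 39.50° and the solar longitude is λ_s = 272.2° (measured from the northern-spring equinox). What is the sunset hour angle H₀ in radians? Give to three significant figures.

Solar declination: sin δ = sin ε · sin λ_s = sin 39.50° × sin 272.2° = -0.63561, so δ = -39.465°.
cos H₀ = −tan φ · tan δ = 14.7261 ≥ 1, so the host star never rises (polar night) and H₀ = 0.

H₀ = 0.00 rad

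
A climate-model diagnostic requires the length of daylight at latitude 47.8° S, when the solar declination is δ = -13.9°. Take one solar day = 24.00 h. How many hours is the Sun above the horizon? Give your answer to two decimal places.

14.11 h

cos h₀ = −tan ϕ · tan δ = −tan(-47.8°) × tan(-13.900°) = -0.2729, so h₀ = 1.8472 rad = 105.84°.
Daylight = 2h₀/(2π) × 24.00 h = (1.8472/π) × 24.00 = 14.11 h.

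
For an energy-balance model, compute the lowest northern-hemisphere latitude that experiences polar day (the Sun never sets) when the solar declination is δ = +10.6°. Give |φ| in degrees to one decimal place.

|φ| = 79.4°

Polar day requires cos H₀ = −tan φ tan δ ≤ −1, i.e. tan φ tan δ ≥ 1.
The boundary is |tan φ| · |tan δ| = 1, so |φ| = 90° − |δ| = 90° − 10.6° = 79.4° in the northern hemisphere.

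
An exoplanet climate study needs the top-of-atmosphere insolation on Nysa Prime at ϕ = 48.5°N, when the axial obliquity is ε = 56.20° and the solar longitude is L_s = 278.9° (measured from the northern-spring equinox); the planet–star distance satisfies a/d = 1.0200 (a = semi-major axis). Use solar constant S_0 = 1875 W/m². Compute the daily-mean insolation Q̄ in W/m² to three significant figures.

Q̄ ≈ 0.00 W/m²

Solar declination: sin δ = sin ε · sin L_s = sin 56.20° × sin 278.9° = -0.82098, so δ = -55.183°.
cos h₀ = −tan(+48.5°) tan(-55.183°) = 1.6252 ≥ 1 ⇒ polar night, h₀ = 0 and Q̄ = 0.
Inverse-square distance factor (a/d)² = 1.0200² = 1.040400.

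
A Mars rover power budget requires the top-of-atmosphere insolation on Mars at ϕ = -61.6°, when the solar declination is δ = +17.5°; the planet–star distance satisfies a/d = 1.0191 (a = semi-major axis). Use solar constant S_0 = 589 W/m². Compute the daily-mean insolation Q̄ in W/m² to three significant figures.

cos h₀ = −tan(-61.6°) tan(+17.500°) = 0.5831, h₀ = 0.9482 rad.
Bracket: h₀ sin ϕ sin δ + cos ϕ cos δ sin h₀ = 0.9482×-0.87965×0.30071 + 0.47562×0.95372×0.81238 = -0.250817 + 0.368502 = 0.117685.
Inverse-square distance factor (a/d)² = 1.0191² = 1.038565.
Q̄ = (S_0/π) × 1.038565 × [bracket] = (589/π) × 1.038565 × 0.117685 = 22.92 W/m².

Q̄ ≈ 22.9 W/m²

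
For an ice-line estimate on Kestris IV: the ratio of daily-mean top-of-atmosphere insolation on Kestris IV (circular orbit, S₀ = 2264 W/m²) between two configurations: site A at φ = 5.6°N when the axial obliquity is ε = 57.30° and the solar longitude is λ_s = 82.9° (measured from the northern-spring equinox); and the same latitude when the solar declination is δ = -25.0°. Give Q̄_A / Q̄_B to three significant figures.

Q̄_A / Q̄_B ≈ 0.813

— Configuration A (φ=+5.6°):
Solar declination: sin δ = sin ε · sin λ_s = sin 57.30° × sin 82.9° = 0.83506, so δ = +56.622°.
cos H₀ = −tan(+5.6°) tan(+56.622°) = -0.1488, H₀ = 1.7202 rad.
Bracket: H₀ sin φ sin δ + cos φ cos δ sin H₀ = 1.7202×0.09758×0.83506 + 0.99523×0.55016×0.98886 = 0.140171 + 0.541436 = 0.681607.
Q̄ = (S₀/π) × [bracket] = (2264/π) × 0.681607 = 491.20 W/m².
— Configuration B (φ=+5.6°):
cos H₀ = −tan(+5.6°) tan(-25.000°) = 0.0457, H₀ = 1.5251 rad.
Bracket: H₀ sin φ sin δ + cos φ cos δ sin H₀ = 1.5251×0.09758×-0.42262 + 0.99523×0.90631×0.99895 = -0.062894 + 0.901040 = 0.838146.
Q̄ = (S₀/π) × [bracket] = (2264/π) × 0.838146 = 604.01 W/m².
Ratio Q̄_A / Q̄_B = 491.20 / 604.01 = 0.8132.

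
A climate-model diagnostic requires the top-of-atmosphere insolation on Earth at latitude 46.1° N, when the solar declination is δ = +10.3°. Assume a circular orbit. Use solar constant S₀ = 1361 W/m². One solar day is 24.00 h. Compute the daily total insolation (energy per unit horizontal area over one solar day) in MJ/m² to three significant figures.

33.6 MJ/m²

cos H₀ = −tan(+46.1°) tan(+10.300°) = -0.1888, H₀ = 1.7608 rad.
Bracket: H₀ sin φ sin δ + cos φ cos δ sin H₀ = 1.7608×0.72055×0.17880 + 0.69340×0.98389×0.98201 = 0.226852 + 0.669956 = 0.896808.
Q̄ = (S₀/π) × [bracket] = (1361/π) × 0.896808 = 388.51 W/m².
Daily total = Q̄ × 24.00 h × 3600 s/h = 388.51 × 24.00 × 3600 / 10⁶ = 33.57 MJ/m².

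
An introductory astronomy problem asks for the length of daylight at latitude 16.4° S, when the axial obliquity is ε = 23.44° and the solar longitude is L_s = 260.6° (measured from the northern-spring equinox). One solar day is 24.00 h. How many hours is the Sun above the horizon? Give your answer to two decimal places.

Solar declination: sin δ = sin ε · sin L_s = sin 23.44° × sin 260.6° = -0.39245, so δ = -23.107°.
cos h₀ = −tan ϕ · tan δ = −tan(-16.4°) × tan(-23.107°) = -0.1256, so h₀ = 1.6967 rad = 97.21°.
Daylight = 2h₀/(2π) × 24.00 h = (1.6967/π) × 24.00 = 12.96 h.

12.96 h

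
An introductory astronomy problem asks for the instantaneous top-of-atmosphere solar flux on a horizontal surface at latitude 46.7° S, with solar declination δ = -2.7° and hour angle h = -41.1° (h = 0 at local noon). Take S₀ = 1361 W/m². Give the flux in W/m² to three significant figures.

cos θ_z = sin φ sin δ + cos φ cos δ cos h = 0.034283 + 0.516234 = 0.550517.
Flux = S₀ · cos θ_z = 1361 × 0.550517 = 749.3 W/m².

749 W/m²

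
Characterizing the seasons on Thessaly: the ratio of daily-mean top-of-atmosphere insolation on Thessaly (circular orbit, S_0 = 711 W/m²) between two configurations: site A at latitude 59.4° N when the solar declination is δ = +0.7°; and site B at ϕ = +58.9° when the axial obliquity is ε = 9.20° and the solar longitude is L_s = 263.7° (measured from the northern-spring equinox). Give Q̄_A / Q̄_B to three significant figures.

Q̄_A / Q̄_B ≈ 1.67

— Configuration A (ϕ=+59.4°):
cos h₀ = −tan(+59.4°) tan(+0.700°) = -0.0207, h₀ = 1.5915 rad.
Bracket: h₀ sin ϕ sin δ + cos ϕ cos δ sin h₀ = 1.5915×0.86074×0.01222 + 0.50904×0.99993×0.99979 = 0.016740 + 0.508897 = 0.525637.
Q̄ = (S_0/π) × [bracket] = (711/π) × 0.525637 = 118.96 W/m².
— Configuration B (ϕ=+58.9°):
Solar declination: sin δ = sin ε · sin L_s = sin 9.20° × sin 263.7° = -0.15892, so δ = -9.144°.
cos h₀ = −tan(+58.9°) tan(-9.144°) = 0.2668, h₀ = 1.3007 rad.
Bracket: h₀ sin ϕ sin δ + cos ϕ cos δ sin h₀ = 1.3007×0.85627×-0.15892 + 0.51653×0.98729×0.96374 = -0.176997 + 0.491474 = 0.314477.
Q̄ = (S_0/π) × [bracket] = (711/π) × 0.314477 = 71.172 W/m².
Ratio Q̄_A / Q̄_B = 118.96 / 71.172 = 1.671.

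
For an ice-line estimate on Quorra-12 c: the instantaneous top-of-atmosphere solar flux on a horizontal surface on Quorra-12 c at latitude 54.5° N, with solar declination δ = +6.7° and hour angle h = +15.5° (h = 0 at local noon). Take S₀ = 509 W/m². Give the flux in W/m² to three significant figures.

cos θ_z = sin φ sin δ + cos φ cos δ cos h = 0.094983 + 0.555761 = 0.650744.
Flux = S₀ · cos θ_z = 509 × 0.650744 = 331.2 W/m².

331 W/m²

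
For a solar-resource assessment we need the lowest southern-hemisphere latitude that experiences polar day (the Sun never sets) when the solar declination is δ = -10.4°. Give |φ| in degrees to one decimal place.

Polar day requires cos H₀ = −tan φ tan δ ≤ −1, i.e. tan φ tan δ ≥ 1.
The boundary is |tan φ| · |tan δ| = 1, so |φ| = 90° − |δ| = 90° − 10.4° = 79.6° in the southern hemisphere.

|φ| = 79.6°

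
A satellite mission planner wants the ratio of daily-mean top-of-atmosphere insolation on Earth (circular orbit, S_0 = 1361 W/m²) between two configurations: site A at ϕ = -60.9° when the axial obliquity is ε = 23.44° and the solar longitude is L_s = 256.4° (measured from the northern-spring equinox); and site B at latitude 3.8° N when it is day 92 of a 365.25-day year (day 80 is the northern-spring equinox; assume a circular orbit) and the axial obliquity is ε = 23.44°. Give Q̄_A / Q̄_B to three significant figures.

— Configuration A (ϕ=-60.9°):
Solar declination: sin δ = sin ε · sin L_s = sin 23.44° × sin 256.4° = -0.38663, so δ = -22.745°.
cos h₀ = −tan(-60.9°) tan(-22.745°) = -0.7532, h₀ = 2.4237 rad.
Bracket: h₀ sin ϕ sin δ + cos ϕ cos δ sin h₀ = 2.4237×-0.87377×-0.38663 + 0.48634×0.92223×0.65777 = 0.818788 + 0.295021 = 1.113809.
Q̄ = (S_0/π) × [bracket] = (1361/π) × 1.113809 = 482.52 W/m².
— Configuration B (ϕ=+3.8°):
Solar longitude: L_s = 360° × (92 − 80)/365.25 = 11.828°.
sin δ = sin 23.44° × sin 11.828° = 0.08153, so δ = +4.677°.
cos h₀ = −tan(+3.8°) tan(+4.677°) = -0.0054, h₀ = 1.5762 rad.
Bracket: h₀ sin ϕ sin δ + cos ϕ cos δ sin h₀ = 1.5762×0.06627×0.08153 + 0.99780×0.99667×0.99999 = 0.008516 + 0.994467 = 1.002983.
Q̄ = (S_0/π) × [bracket] = (1361/π) × 1.002983 = 434.51 W/m².
Ratio Q̄_A / Q̄_B = 482.52 / 434.51 = 1.110.

Q̄_A / Q̄_B ≈ 1.11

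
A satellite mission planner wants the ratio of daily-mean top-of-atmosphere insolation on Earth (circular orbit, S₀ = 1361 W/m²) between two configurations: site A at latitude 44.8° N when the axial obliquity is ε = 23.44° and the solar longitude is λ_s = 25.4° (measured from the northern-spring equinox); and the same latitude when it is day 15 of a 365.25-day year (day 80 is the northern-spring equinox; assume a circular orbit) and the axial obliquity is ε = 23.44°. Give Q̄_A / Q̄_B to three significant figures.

Q̄_A / Q̄_B ≈ 2.85

— Configuration A (φ=+44.8°):
Solar declination: sin δ = sin ε · sin λ_s = sin 23.44° × sin 25.4° = 0.17063, so δ = +9.824°.
cos H₀ = −tan(+44.8°) tan(+9.824°) = -0.1720, H₀ = 1.7436 rad.
Bracket: H₀ sin φ sin δ + cos φ cos δ sin H₀ = 1.7436×0.70463×0.17063 + 0.70957×0.98534×0.98510 = 0.209635 + 0.688750 = 0.898385.
Q̄ = (S₀/π) × [bracket] = (1361/π) × 0.898385 = 389.20 W/m².
— Configuration B (φ=+44.8°):
Solar longitude: λ_s = 360° × (15 − 80)/365.25 = -64.066°, i.e. -64.066° + 360° = 295.934°.
sin δ = sin 23.44° × sin 295.934° = -0.35773, so δ = -20.961°.
cos H₀ = −tan(+44.8°) tan(-20.961°) = 0.3804, H₀ = 1.1806 rad.
Bracket: H₀ sin φ sin δ + cos φ cos δ sin H₀ = 1.1806×0.70463×-0.35773 + 0.70957×0.93383×0.92482 = -0.297591 + 0.612802 = 0.315211.
Q̄ = (S₀/π) × [bracket] = (1361/π) × 0.315211 = 136.56 W/m².
Ratio Q̄_A / Q̄_B = 389.20 / 136.56 = 2.850.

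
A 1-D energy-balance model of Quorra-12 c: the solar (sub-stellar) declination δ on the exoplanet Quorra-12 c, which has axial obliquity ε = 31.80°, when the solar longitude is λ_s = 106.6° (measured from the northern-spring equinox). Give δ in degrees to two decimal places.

sin δ = sin ε · sin λ_s = sin 31.80° × sin 106.6° = 0.504994.
δ = arcsin(0.504994) = +30.33°.

δ = +30.33°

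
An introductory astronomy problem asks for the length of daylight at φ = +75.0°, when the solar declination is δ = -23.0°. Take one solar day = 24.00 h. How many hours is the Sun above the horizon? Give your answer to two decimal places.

cos H₀ = −tan φ · tan δ = 1.5842 ≥ 1, so the Sun never rises (polar night) and H₀ = 0.
Daylight = 2H₀/(2π) × 24.00 h = (0.0000/π) × 24.00 = 0.00 h.

0.00 h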